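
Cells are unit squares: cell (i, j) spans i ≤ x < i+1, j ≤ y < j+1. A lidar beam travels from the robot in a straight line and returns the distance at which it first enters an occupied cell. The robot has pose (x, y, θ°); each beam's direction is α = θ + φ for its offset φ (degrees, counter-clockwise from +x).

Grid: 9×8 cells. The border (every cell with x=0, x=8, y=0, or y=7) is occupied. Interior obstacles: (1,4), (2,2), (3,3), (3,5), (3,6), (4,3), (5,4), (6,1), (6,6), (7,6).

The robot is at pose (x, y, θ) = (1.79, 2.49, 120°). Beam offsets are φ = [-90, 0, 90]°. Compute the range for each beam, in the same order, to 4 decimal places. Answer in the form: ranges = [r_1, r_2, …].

ranges = [0.2425, 1.5800, 0.9122]

beam 1: φ=-90°, α=30°
  d=(0.8660,0.5000)  start (1,2)  tX=0.2425 tY=1.0200  stride 1/|dx|=1.1547 1/|dy|=2.0000
    cross x-line → (2,2), t=0.2425 (wall)
  → r_1 = 0.2425
beam 2: φ=0°, α=120°
  d=(-0.5000,0.8660)  start (1,2)  tX=1.5800 tY=0.5889  stride 1/|dx|=2.0000 1/|dy|=1.1547
    cross y-line → (1,3), t=0.5889
    cross x-line → (0,3), t=1.5800 (wall)
  → r_2 = 1.5800
beam 3: φ=90°, α=210°
  d=(-0.8660,-0.5000)  start (1,2)  tX=0.9122 tY=0.9800  stride 1/|dx|=1.1547 1/|dy|=2.0000
    cross x-line → (0,2), t=0.9122 (wall)
  → r_3 = 0.9122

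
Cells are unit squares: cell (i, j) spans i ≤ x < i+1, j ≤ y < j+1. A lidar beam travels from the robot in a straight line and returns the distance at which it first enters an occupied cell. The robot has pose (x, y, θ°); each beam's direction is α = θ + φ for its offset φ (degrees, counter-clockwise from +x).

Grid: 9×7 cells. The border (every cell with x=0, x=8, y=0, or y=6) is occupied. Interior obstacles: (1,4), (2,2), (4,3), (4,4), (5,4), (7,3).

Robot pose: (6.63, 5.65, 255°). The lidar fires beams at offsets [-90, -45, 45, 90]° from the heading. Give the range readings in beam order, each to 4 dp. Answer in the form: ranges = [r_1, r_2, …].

beam 1: φ=-90°, α=165°
  direction (-0.9659, 0.2588); cell (6,5); t to first gridline: x 0.6522, y 1.3523 (then +1.0353 / +3.8637)
    (5,5) via x @ 0.6522
    (5,6) via y @ 1.3523  # hit
  → r_1 = 1.3523
beam 2: φ=-45°, α=210°
  direction (-0.8660, -0.5000); cell (6,5); t to first gridline: x 0.7275, y 1.3000 (then +1.1547 / +2.0000)
    (5,5) via x @ 0.7275
    (5,4) via y @ 1.3000  # hit
  → r_2 = 1.3000
beam 3: φ=45°, α=300°
  direction (0.5000, -0.8660); cell (6,5); t to first gridline: x 0.7400, y 0.7506 (then +2.0000 / +1.1547)
    (7,5) via x @ 0.7400
    (7,4) via y @ 0.7506
    (7,3) via y @ 1.9053  # hit
  → r_3 = 1.9053
beam 4: φ=90°, α=345°
  direction (0.9659, -0.2588); cell (6,5); t to first gridline: x 0.3831, y 2.5114 (then +1.0353 / +3.8637)
    (7,5) via x @ 0.3831
    (8,5) via x @ 1.4183  # hit
  → r_4 = 1.4183

ranges = [1.3523, 1.3000, 1.9053, 1.4183]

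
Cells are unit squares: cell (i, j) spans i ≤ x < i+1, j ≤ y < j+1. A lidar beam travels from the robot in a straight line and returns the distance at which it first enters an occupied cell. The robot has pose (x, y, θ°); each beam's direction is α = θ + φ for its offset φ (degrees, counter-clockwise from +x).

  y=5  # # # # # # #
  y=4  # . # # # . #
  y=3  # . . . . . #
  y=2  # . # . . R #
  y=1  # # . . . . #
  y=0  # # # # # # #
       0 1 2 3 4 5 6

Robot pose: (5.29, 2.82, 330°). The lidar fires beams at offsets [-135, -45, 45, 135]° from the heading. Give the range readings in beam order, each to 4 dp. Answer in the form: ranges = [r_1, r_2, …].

ranges = [2.3708, 1.8842, 0.7350, 1.2216]

beam 1: φ=-135°, α=195°
  direction (-0.9659, -0.2588); cell (5,2); t to first gridline: x 0.3002, y 3.1682 (then +1.0353 / +3.8637)
    (4,2) via x @ 0.3002
    (3,2) via x @ 1.3355
    (2,2) via x @ 2.3708  # hit
  → r_1 = 2.3708
beam 2: φ=-45°, α=285°
  direction (0.2588, -0.9659); cell (5,2); t to first gridline: x 2.7432, y 0.8489 (then +3.8637 / +1.0353)
    (5,1) via y @ 0.8489
    (5,0) via y @ 1.8842  # hit
  → r_2 = 1.8842
beam 3: φ=45°, α=15°
  direction (0.9659, 0.2588); cell (5,2); t to first gridline: x 0.7350, y 0.6955 (then +1.0353 / +3.8637)
    (5,3) via y @ 0.6955
    (6,3) via x @ 0.7350  # hit
  → r_3 = 0.7350
beam 4: φ=135°, α=105°
  direction (-0.2588, 0.9659); cell (5,2); t to first gridline: x 1.1205, y 0.1863 (then +3.8637 / +1.0353)
    (5,3) via y @ 0.1863
    (4,3) via x @ 1.1205
    (4,4) via y @ 1.2216  # hit
  → r_4 = 1.2216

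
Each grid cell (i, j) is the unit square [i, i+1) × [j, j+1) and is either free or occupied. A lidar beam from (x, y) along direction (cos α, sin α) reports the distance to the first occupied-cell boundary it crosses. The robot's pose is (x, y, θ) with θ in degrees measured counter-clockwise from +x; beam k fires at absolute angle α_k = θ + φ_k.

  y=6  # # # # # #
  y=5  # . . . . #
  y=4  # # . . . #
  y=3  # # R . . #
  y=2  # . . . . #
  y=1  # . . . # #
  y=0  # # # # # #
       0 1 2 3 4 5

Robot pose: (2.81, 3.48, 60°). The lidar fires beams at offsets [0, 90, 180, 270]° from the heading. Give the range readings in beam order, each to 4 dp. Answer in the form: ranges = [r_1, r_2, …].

beam 1: φ=0°, α=60°
  cosα=0.5000 sinα=0.8660 | (2,3) | tMaxX 0.3800 tMaxY 0.6004 | tΔX 2.0000 tΔY 1.1547
    t=0.3800 [x] (3,3)
    t=0.6004 [y] (3,4)
    t=1.7551 [y] (3,5)
    t=2.3800 [x] (4,5)
    t=2.9098 [y] (4,6) — stop
  → r_1 = 2.9098
beam 2: φ=90°, α=150°
  cosα=-0.8660 sinα=0.5000 | (2,3) | tMaxX 0.9353 tMaxY 1.0400 | tΔX 1.1547 tΔY 2.0000
    t=0.9353 [x] (1,3) — stop
  → r_2 = 0.9353
beam 3: φ=180°, α=240°
  cosα=-0.5000 sinα=-0.8660 | (2,3) | tMaxX 1.6200 tMaxY 0.5543 | tΔX 2.0000 tΔY 1.1547
    t=0.5543 [y] (2,2)
    t=1.6200 [x] (1,2)
    t=1.7090 [y] (1,1)
    t=2.8637 [y] (1,0) — stop
  → r_3 = 2.8637
beam 4: φ=270°, α=330°
  cosα=0.8660 sinα=-0.5000 | (2,3) | tMaxX 0.2194 tMaxY 0.9600 | tΔX 1.1547 tΔY 2.0000
    t=0.2194 [x] (3,3)
    t=0.9600 [y] (3,2)
    t=1.3741 [x] (4,2)
    t=2.5288 [x] (5,2) — stop
  → r_4 = 2.5288

ranges = [2.9098, 0.9353, 2.8637, 2.5288]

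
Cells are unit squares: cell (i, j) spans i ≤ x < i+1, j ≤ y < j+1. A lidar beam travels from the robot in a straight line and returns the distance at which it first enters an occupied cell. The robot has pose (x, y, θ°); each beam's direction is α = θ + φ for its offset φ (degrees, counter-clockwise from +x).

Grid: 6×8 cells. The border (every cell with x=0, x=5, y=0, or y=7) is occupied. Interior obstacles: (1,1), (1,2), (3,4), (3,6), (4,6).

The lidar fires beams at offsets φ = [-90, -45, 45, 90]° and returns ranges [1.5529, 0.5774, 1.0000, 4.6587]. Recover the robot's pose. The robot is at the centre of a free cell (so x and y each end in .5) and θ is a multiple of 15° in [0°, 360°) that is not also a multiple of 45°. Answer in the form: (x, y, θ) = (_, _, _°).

The pose lattice has 19·16 = 304 candidates. Test each by forward raycasting.
  (1.5, 5.5, 300°): beam 1 = 0.5774 ≠ 1.5529 ✗
  (3.5, 3.5, 195°): beam 1 = 0.5176 ≠ 1.5529 ✗
  (2.5, 1.5, 105°): beam 1 = 2.5882 ≠ 1.5529 ✗
  (2.5, 2.5, 75°): beam 1 = 2.5882 ≠ 1.5529 ✗
  (4.5, 5.5, 210°): beam 1 = 0.5774 ≠ 1.5529 ✗
  …
  (1.5, 5.5, 195°): r_1=1.5529, r_2=0.5774, r_3=1.0000, r_4=4.6587 — all match ✓
No second candidate reproduces the full scan.

(x, y, θ) = (1.5, 5.5, 195°)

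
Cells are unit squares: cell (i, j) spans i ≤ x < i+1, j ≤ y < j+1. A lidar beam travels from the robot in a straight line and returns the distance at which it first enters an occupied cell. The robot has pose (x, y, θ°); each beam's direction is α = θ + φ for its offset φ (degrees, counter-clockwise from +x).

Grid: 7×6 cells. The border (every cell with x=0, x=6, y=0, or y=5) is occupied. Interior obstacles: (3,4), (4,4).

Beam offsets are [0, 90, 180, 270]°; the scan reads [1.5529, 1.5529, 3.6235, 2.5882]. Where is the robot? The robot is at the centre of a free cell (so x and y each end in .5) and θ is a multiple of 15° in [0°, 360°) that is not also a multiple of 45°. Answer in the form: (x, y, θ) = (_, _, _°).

Candidates: 18 free-cell centres × 16 headings = 288 poses. Raycast each; keep the one whose scan matches to 4 dp.
  (2.5, 2.5, 300°): beam 1 = 1.7321 ≠ 1.5529 ✗
  (4.5, 1.5, 285°): beam 1 = 0.5176 ≠ 1.5529 ✗
  (2.5, 2.5, 285°): beam 2 = 3.6235 ≠ 1.5529 ✗
  (1.5, 4.5, 285°): beam 1 = 3.6235 ≠ 1.5529 ✗
  (2.5, 1.5, 240°): beam 1 = 0.5774 ≠ 1.5529 ✗
  …
  (2.5, 2.5, 195°): r_1=1.5529, r_2=1.5529, r_3=3.6235, r_4=2.5882 — all match ✓
Unique over the lattice → pose = (2.5, 2.5, 195°).

(x, y, θ) = (2.5, 2.5, 195°)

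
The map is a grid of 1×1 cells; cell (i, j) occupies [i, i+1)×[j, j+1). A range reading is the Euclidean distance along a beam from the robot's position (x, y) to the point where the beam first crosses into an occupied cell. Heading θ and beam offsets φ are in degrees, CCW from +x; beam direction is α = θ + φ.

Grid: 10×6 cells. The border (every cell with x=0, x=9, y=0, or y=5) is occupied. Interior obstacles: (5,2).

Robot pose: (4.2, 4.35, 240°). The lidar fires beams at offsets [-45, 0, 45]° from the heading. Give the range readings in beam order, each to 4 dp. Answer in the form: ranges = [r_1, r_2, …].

ranges = [3.3129, 3.8682, 3.4682]

beam 1: φ=-45°, α=195°
  d=(-0.9659,-0.2588)  start (4,4)  tX=0.2071 tY=1.3523  stride 1/|dx|=1.0353 1/|dy|=3.8637
    cross x-line → (3,4), t=0.2071
    cross x-line → (2,4), t=1.2423
    cross y-line → (2,3), t=1.3523
    cross x-line → (1,3), t=2.2776
    cross x-line → (0,3), t=3.3129 (wall)
  → r_1 = 3.3129
beam 2: φ=0°, α=240°
  d=(-0.5000,-0.8660)  start (4,4)  tX=0.4000 tY=0.4041  stride 1/|dx|=2.0000 1/|dy|=1.1547
    cross x-line → (3,4), t=0.4000
    cross y-line → (3,3), t=0.4041
    cross y-line → (3,2), t=1.5588
    cross x-line → (2,2), t=2.4000
    cross y-line → (2,1), t=2.7135
    cross y-line → (2,0), t=3.8682 (wall)
  → r_2 = 3.8682
beam 3: φ=45°, α=285°
  d=(0.2588,-0.9659)  start (4,4)  tX=3.0910 tY=0.3623  stride 1/|dx|=3.8637 1/|dy|=1.0353
    cross y-line → (4,3), t=0.3623
    cross y-line → (4,2), t=1.3976
    cross y-line → (4,1), t=2.4329
    cross x-line → (5,1), t=3.0910
    cross y-line → (5,0), t=3.4682 (wall)
  → r_3 = 3.4682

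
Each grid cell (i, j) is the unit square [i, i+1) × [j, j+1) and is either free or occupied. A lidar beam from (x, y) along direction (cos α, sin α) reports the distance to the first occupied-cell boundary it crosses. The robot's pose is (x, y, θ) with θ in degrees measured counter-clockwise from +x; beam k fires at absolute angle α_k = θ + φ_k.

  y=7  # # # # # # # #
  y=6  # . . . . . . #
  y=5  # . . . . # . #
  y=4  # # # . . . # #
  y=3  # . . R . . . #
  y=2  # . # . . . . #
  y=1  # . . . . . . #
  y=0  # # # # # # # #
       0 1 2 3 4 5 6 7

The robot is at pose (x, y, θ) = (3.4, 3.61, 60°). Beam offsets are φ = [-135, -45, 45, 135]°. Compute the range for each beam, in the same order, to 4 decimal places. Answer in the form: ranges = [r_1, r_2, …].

beam 1: φ=-135°, α=285°
  cosα=0.2588 sinα=-0.9659 | (3,3) | tMaxX 2.3182 tMaxY 0.6315 | tΔX 3.8637 tΔY 1.0353
    t=0.6315 [y] (3,2)
    t=1.6668 [y] (3,1)
    t=2.3182 [x] (4,1)
    t=2.7021 [y] (4,0) — stop
  → r_1 = 2.7021
beam 2: φ=-45°, α=15°
  cosα=0.9659 sinα=0.2588 | (3,3) | tMaxX 0.6212 tMaxY 1.5068 | tΔX 1.0353 tΔY 3.8637
    t=0.6212 [x] (4,3)
    t=1.5068 [y] (4,4)
    t=1.6564 [x] (5,4)
    t=2.6917 [x] (6,4) — stop
  → r_2 = 2.6917
beam 3: φ=45°, α=105°
  cosα=-0.2588 sinα=0.9659 | (3,3) | tMaxX 1.5455 tMaxY 0.4038 | tΔX 3.8637 tΔY 1.0353
    t=0.4038 [y] (3,4)
    t=1.4390 [y] (3,5)
    t=1.5455 [x] (2,5)
    t=2.4743 [y] (2,6)
    t=3.5096 [y] (2,7) — stop
  → r_3 = 3.5096
beam 4: φ=135°, α=195°
  cosα=-0.9659 sinα=-0.2588 | (3,3) | tMaxX 0.4141 tMaxY 2.3569 | tΔX 1.0353 tΔY 3.8637
    t=0.4141 [x] (2,3)
    t=1.4494 [x] (1,3)
    t=2.3569 [y] (1,2)
    t=2.4847 [x] (0,2) — stop
  → r_4 = 2.4847

ranges = [2.7021, 2.6917, 3.5096, 2.4847]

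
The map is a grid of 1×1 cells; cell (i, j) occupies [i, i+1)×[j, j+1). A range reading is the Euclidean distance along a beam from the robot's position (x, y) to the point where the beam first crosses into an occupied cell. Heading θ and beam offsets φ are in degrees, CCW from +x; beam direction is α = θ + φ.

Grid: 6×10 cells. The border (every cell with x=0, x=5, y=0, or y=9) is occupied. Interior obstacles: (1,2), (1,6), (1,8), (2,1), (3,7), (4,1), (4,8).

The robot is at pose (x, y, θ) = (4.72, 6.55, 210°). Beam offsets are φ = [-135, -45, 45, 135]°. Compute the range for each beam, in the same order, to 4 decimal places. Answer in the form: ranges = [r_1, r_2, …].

ranges = [1.0818, 1.7387, 5.7458, 0.2899]

beam 1: φ=-135°, α=75°
  cosα=0.2588 sinα=0.9659 | (4,6) | tMaxX 1.0818 tMaxY 0.4659 | tΔX 3.8637 tΔY 1.0353
    t=0.4659 [y] (4,7)
    t=1.0818 [x] (5,7) — stop
  → r_1 = 1.0818
beam 2: φ=-45°, α=165°
  cosα=-0.9659 sinα=0.2588 | (4,6) | tMaxX 0.7454 tMaxY 1.7387 | tΔX 1.0353 tΔY 3.8637
    t=0.7454 [x] (3,6)
    t=1.7387 [y] (3,7) — stop
  → r_2 = 1.7387
beam 3: φ=45°, α=255°
  cosα=-0.2588 sinα=-0.9659 | (4,6) | tMaxX 2.7819 tMaxY 0.5694 | tΔX 3.8637 tΔY 1.0353
    t=0.5694 [y] (4,5)
    t=1.6047 [y] (4,4)
    t=2.6400 [y] (4,3)
    t=2.7819 [x] (3,3)
    t=3.6752 [y] (3,2)
    t=4.7105 [y] (3,1)
    t=5.7458 [y] (3,0) — stop
  → r_3 = 5.7458
beam 4: φ=135°, α=345°
  cosα=0.9659 sinα=-0.2588 | (4,6) | tMaxX 0.2899 tMaxY 2.1250 | tΔX 1.0353 tΔY 3.8637
    t=0.2899 [x] (5,6) — stop
  → r_4 = 0.2899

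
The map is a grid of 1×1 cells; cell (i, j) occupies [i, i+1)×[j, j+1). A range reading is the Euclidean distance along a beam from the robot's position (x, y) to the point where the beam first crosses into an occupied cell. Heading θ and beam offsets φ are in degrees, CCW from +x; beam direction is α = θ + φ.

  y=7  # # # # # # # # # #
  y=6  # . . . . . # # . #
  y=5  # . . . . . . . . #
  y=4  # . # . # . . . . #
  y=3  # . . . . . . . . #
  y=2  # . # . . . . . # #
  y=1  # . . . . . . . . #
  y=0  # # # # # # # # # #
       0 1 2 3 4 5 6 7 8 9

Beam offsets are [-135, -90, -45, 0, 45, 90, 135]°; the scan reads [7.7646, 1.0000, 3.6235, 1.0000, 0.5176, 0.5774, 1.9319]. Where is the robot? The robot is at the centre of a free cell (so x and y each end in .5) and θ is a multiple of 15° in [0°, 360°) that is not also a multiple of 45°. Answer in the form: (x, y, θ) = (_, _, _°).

(x, y, θ) = (1.5, 3.5, 120°)

Enumerate (i+0.5, j+0.5, θ) over the 42 free cells and 16 admissible headings. For each, cast all 7 beams and compare to the given ranges.
  (3.5, 1.5, 285°): beam 1 = 1.0000 ≠ 7.7646 ✗
  (4.5, 1.5, 255°): beam 1 = 3.0000 ≠ 7.7646 ✗
  (6.5, 4.5, 300°): beam 1 = 1.5529 ≠ 7.7646 ✗
  (6.5, 5.5, 285°): beam 1 = 3.0000 ≠ 7.7646 ✗
  …
  (1.5, 3.5, 120°): r_1=7.7646, r_2=1.0000, r_3=3.6235, r_4=1.0000, r_5=0.5176, r_6=0.5774, r_7=1.9319 — all match ✓
No second candidate reproduces the full scan.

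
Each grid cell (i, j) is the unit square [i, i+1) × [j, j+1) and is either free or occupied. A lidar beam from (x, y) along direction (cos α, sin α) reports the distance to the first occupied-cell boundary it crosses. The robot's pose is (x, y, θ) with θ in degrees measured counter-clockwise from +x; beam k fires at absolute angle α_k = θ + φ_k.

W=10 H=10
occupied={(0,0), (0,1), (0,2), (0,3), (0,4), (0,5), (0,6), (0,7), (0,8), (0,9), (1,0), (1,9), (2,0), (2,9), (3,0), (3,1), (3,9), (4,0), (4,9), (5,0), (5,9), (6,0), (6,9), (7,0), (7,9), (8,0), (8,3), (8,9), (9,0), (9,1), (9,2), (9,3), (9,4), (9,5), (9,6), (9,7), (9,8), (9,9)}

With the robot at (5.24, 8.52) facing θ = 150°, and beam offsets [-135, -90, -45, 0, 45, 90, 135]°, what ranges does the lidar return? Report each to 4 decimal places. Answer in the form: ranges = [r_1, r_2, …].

beam 1: φ=-135°, α=15°
  dir = (cos 15°, sin 15°) = (0.9659, 0.2588); from cell (5,8)
  next x-line at t=0.7868, next y-line at t=1.8546; Δt_x=1.0353, Δt_y=3.8637
    x: enter (6,8) at t=0.7868
    x: enter (7,8) at t=1.8221
    y: enter (7,9) at t=1.8546 ← occupied
  → r_1 = 1.8546
beam 2: φ=-90°, α=60°
  dir = (cos 60°, sin 60°) = (0.5000, 0.8660); from cell (5,8)
  next x-line at t=1.5200, next y-line at t=0.5543; Δt_x=2.0000, Δt_y=1.1547
    y: enter (5,9) at t=0.5543 ← occupied
  → r_2 = 0.5543
beam 3: φ=-45°, α=105°
  dir = (cos 105°, sin 105°) = (-0.2588, 0.9659); from cell (5,8)
  next x-line at t=0.9273, next y-line at t=0.4969; Δt_x=3.8637, Δt_y=1.0353
    y: enter (5,9) at t=0.4969 ← occupied
  → r_3 = 0.4969
beam 4: φ=0°, α=150°
  dir = (cos 150°, sin 150°) = (-0.8660, 0.5000); from cell (5,8)
  next x-line at t=0.2771, next y-line at t=0.9600; Δt_x=1.1547, Δt_y=2.0000
    x: enter (4,8) at t=0.2771
    y: enter (4,9) at t=0.9600 ← occupied
  → r_4 = 0.9600
beam 5: φ=45°, α=195°
  dir = (cos 195°, sin 195°) = (-0.9659, -0.2588); from cell (5,8)
  next x-line at t=0.2485, next y-line at t=2.0091; Δt_x=1.0353, Δt_y=3.8637
    x: enter (4,8) at t=0.2485
    x: enter (3,8) at t=1.2837
    y: enter (3,7) at t=2.0091
    x: enter (2,7) at t=2.3190
    x: enter (1,7) at t=3.3543
    x: enter (0,7) at t=4.3896 ← occupied
  → r_5 = 4.3896
beam 6: φ=90°, α=240°
  dir = (cos 240°, sin 240°) = (-0.5000, -0.8660); from cell (5,8)
  next x-line at t=0.4800, next y-line at t=0.6004; Δt_x=2.0000, Δt_y=1.1547
    x: enter (4,8) at t=0.4800
    y: enter (4,7) at t=0.6004
    y: enter (4,6) at t=1.7551
    x: enter (3,6) at t=2.4800
    y: enter (3,5) at t=2.9098
    y: enter (3,4) at t=4.0645
    x: enter (2,4) at t=4.4800
    y: enter (2,3) at t=5.2192
    y: enter (2,2) at t=6.3739
    x: enter (1,2) at t=6.4800
    y: enter (1,1) at t=7.5286
    x: enter (0,1) at t=8.4800 ← occupied
  → r_6 = 8.4800
beam 7: φ=135°, α=285°
  dir = (cos 285°, sin 285°) = (0.2588, -0.9659); from cell (5,8)
  next x-line at t=2.9364, next y-line at t=0.5383; Δt_x=3.8637, Δt_y=1.0353
    y: enter (5,7) at t=0.5383
    y: enter (5,6) at t=1.5736
    y: enter (5,5) at t=2.6089
    x: enter (6,5) at t=2.9364
    y: enter (6,4) at t=3.6442
    y: enter (6,3) at t=4.6794
    y: enter (6,2) at t=5.7147
    y: enter (6,1) at t=6.7500
    x: enter (7,1) at t=6.8001
    y: enter (7,0) at t=7.7853 ← occupied
  → r_7 = 7.7853

ranges = [1.8546, 0.5543, 0.4969, 0.9600, 4.3896, 8.4800, 7.7853]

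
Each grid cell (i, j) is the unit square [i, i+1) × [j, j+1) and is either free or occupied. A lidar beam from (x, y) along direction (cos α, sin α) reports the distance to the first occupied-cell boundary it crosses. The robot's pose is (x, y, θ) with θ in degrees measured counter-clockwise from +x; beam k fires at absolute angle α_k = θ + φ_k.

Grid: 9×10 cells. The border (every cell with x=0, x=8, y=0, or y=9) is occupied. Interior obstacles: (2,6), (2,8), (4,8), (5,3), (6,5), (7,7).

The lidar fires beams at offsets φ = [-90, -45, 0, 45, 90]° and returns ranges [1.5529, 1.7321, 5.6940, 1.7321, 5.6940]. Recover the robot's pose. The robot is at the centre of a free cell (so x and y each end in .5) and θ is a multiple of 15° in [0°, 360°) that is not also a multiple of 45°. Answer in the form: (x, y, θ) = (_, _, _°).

(x, y, θ) = (6.5, 1.5, 75°)

Enumerate (i+0.5, j+0.5, θ) over the 50 free cells and 16 admissible headings. For each, cast all 5 beams and compare to the given ranges.
  (3.5, 1.5, 345°): beam 1 = 0.5176 ≠ 1.5529 ✗
  (5.5, 2.5, 30°): beam 1 = 1.7321 ≠ 1.5529 ✗
  (3.5, 5.5, 75°): beam 1 = 4.6587 ≠ 1.5529 ✗
  (1.5, 4.5, 105°): beam 1 = 4.6587 ≠ 1.5529 ✗
  …
  (6.5, 1.5, 75°): r_1=1.5529, r_2=1.7321, r_3=5.6940, r_4=1.7321, r_5=5.6940 — all match ✓
Only this pose fits every beam.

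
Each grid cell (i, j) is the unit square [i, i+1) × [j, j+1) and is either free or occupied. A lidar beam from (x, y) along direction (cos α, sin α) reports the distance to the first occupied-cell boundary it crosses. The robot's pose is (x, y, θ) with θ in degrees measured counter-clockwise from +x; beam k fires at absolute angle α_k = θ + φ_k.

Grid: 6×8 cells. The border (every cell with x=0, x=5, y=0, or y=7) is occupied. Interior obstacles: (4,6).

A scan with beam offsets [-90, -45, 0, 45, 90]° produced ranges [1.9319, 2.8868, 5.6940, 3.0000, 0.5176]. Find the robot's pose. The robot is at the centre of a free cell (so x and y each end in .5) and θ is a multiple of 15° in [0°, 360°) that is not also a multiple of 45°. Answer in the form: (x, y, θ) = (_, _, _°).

Candidates: 23 free-cell centres × 16 headings = 368 poses. Raycast each; keep the one whose scan matches to 4 dp.
  (1.5, 3.5, 240°): beam 1 = 0.5774 ≠ 1.9319 ✗
  (2.5, 6.5, 120°): beam 1 = 1.0000 ≠ 1.9319 ✗
  (4.5, 1.5, 60°): beam 1 = 0.5774 ≠ 1.9319 ✗
  (3.5, 1.5, 60°): beam 1 = 1.0000 ≠ 1.9319 ✗
  …
  (3.5, 6.5, 255°): r_1=1.9319, r_2=2.8868, r_3=5.6940, r_4=3.0000, r_5=0.5176 — all match ✓
Only this pose fits every beam.

(x, y, θ) = (3.5, 6.5, 255°)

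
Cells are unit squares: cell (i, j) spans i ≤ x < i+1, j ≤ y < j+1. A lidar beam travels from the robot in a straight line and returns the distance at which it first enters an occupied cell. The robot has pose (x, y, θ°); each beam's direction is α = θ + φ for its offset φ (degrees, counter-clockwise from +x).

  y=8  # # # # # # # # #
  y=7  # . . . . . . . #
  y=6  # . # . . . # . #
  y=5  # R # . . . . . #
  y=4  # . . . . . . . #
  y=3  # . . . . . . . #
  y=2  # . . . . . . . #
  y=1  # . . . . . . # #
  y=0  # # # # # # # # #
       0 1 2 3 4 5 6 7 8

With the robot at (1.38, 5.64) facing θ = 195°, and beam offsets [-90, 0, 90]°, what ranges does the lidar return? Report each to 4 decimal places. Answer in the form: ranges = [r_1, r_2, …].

beam 1: φ=-90°, α=105°
  dir = (cos 105°, sin 105°) = (-0.2588, 0.9659); from cell (1,5)
  next x-line at t=1.4682, next y-line at t=0.3727; Δt_x=3.8637, Δt_y=1.0353
    y: enter (1,6) at t=0.3727
    y: enter (1,7) at t=1.4080
    x: enter (0,7) at t=1.4682 ← occupied
  → r_1 = 1.4682
beam 2: φ=0°, α=195°
  dir = (cos 195°, sin 195°) = (-0.9659, -0.2588); from cell (1,5)
  next x-line at t=0.3934, next y-line at t=2.4728; Δt_x=1.0353, Δt_y=3.8637
    x: enter (0,5) at t=0.3934 ← occupied
  → r_2 = 0.3934
beam 3: φ=90°, α=285°
  dir = (cos 285°, sin 285°) = (0.2588, -0.9659); from cell (1,5)
  next x-line at t=2.3955, next y-line at t=0.6626; Δt_x=3.8637, Δt_y=1.0353
    y: enter (1,4) at t=0.6626
    y: enter (1,3) at t=1.6979
    x: enter (2,3) at t=2.3955
    y: enter (2,2) at t=2.7331
    y: enter (2,1) at t=3.7684
    y: enter (2,0) at t=4.8037 ← occupied
  → r_3 = 4.8037

ranges = [1.4682, 0.3934, 4.8037]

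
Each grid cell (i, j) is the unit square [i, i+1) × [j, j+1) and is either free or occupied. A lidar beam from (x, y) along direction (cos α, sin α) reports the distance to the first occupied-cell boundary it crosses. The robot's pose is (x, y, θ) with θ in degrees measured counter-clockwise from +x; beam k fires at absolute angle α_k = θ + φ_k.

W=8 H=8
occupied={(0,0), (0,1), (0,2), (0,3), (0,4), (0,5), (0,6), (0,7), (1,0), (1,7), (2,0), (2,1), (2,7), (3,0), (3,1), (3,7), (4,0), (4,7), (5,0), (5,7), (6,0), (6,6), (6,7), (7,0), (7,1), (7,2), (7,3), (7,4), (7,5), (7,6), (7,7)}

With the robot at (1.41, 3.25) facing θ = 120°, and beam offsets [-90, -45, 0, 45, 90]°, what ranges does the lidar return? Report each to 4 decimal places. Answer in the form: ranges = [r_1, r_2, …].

ranges = [5.5000, 3.8823, 0.8200, 0.4245, 0.4734]

beam 1: φ=-90°, α=30°
  dir = (cos 30°, sin 30°) = (0.8660, 0.5000); from cell (1,3)
  next x-line at t=0.6813, next y-line at t=1.5000; Δt_x=1.1547, Δt_y=2.0000
    x: enter (2,3) at t=0.6813
    y: enter (2,4) at t=1.5000
    x: enter (3,4) at t=1.8360
    x: enter (4,4) at t=2.9907
    y: enter (4,5) at t=3.5000
    x: enter (5,5) at t=4.1454
    x: enter (6,5) at t=5.3001
    y: enter (6,6) at t=5.5000 ← occupied
  → r_1 = 5.5000
beam 2: φ=-45°, α=75°
  dir = (cos 75°, sin 75°) = (0.2588, 0.9659); from cell (1,3)
  next x-line at t=2.2796, next y-line at t=0.7765; Δt_x=3.8637, Δt_y=1.0353
    y: enter (1,4) at t=0.7765
    y: enter (1,5) at t=1.8117
    x: enter (2,5) at t=2.2796
    y: enter (2,6) at t=2.8470
    y: enter (2,7) at t=3.8823 ← occupied
  → r_2 = 3.8823
beam 3: φ=0°, α=120°
  dir = (cos 120°, sin 120°) = (-0.5000, 0.8660); from cell (1,3)
  next x-line at t=0.8200, next y-line at t=0.8660; Δt_x=2.0000, Δt_y=1.1547
    x: enter (0,3) at t=0.8200 ← occupied
  → r_3 = 0.8200
beam 4: φ=45°, α=165°
  dir = (cos 165°, sin 165°) = (-0.9659, 0.2588); from cell (1,3)
  next x-line at t=0.4245, next y-line at t=2.8978; Δt_x=1.0353, Δt_y=3.8637
    x: enter (0,3) at t=0.4245 ← occupied
  → r_4 = 0.4245
beam 5: φ=90°, α=210°
  dir = (cos 210°, sin 210°) = (-0.8660, -0.5000); from cell (1,3)
  next x-line at t=0.4734, next y-line at t=0.5000; Δt_x=1.1547, Δt_y=2.0000
    x: enter (0,3) at t=0.4734 ← occupied
  → r_5 = 0.4734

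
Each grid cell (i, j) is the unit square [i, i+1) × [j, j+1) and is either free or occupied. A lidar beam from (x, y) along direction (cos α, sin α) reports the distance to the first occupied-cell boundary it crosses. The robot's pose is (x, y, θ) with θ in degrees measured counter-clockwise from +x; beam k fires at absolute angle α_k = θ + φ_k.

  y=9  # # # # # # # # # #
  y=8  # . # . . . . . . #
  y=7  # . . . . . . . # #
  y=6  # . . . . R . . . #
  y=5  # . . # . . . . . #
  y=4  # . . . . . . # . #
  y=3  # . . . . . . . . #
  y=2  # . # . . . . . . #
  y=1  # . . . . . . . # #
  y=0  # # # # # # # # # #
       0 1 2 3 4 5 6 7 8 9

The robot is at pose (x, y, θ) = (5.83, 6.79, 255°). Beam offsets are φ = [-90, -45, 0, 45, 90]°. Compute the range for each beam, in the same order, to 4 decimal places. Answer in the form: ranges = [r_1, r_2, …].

beam 1: φ=-90°, α=165°
  cosα=-0.9659 sinα=0.2588 | (5,6) | tMaxX 0.8593 tMaxY 0.8114 | tΔX 1.0353 tΔY 3.8637
    t=0.8114 [y] (5,7)
    t=0.8593 [x] (4,7)
    t=1.8946 [x] (3,7)
    t=2.9298 [x] (2,7)
    t=3.9651 [x] (1,7)
    t=4.6751 [y] (1,8)
    t=5.0004 [x] (0,8) — stop
  → r_1 = 5.0004
beam 2: φ=-45°, α=210°
  cosα=-0.8660 sinα=-0.5000 | (5,6) | tMaxX 0.9584 tMaxY 1.5800 | tΔX 1.1547 tΔY 2.0000
    t=0.9584 [x] (4,6)
    t=1.5800 [y] (4,5)
    t=2.1131 [x] (3,5) — stop
  → r_2 = 2.1131
beam 3: φ=0°, α=255°
  cosα=-0.2588 sinα=-0.9659 | (5,6) | tMaxX 3.2069 tMaxY 0.8179 | tΔX 3.8637 tΔY 1.0353
    t=0.8179 [y] (5,5)
    t=1.8531 [y] (5,4)
    t=2.8884 [y] (5,3)
    t=3.2069 [x] (4,3)
    t=3.9237 [y] (4,2)
    t=4.9590 [y] (4,1)
    t=5.9942 [y] (4,0) — stop
  → r_3 = 5.9942
beam 4: φ=45°, α=300°
  cosα=0.5000 sinα=-0.8660 | (5,6) | tMaxX 0.3400 tMaxY 0.9122 | tΔX 2.0000 tΔY 1.1547
    t=0.3400 [x] (6,6)
    t=0.9122 [y] (6,5)
    t=2.0669 [y] (6,4)
    t=2.3400 [x] (7,4) — stop
  → r_4 = 2.3400
beam 5: φ=90°, α=345°
  cosα=0.9659 sinα=-0.2588 | (5,6) | tMaxX 0.1760 tMaxY 3.0523 | tΔX 1.0353 tΔY 3.8637
    t=0.1760 [x] (6,6)
    t=1.2113 [x] (7,6)
    t=2.2465 [x] (8,6)
    t=3.0523 [y] (8,5)
    t=3.2818 [x] (9,5) — stop
  → r_5 = 3.2818

ranges = [5.0004, 2.1131, 5.9942, 2.3400, 3.2818]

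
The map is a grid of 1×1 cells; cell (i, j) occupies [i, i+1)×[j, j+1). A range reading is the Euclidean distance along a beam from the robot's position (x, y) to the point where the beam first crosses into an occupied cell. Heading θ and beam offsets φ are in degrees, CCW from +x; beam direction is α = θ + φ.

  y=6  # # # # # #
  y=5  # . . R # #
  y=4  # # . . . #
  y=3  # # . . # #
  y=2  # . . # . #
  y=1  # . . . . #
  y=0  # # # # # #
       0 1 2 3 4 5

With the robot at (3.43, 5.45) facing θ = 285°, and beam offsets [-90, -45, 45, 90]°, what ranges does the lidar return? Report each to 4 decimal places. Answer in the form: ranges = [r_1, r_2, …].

ranges = [1.7387, 4.8600, 0.6582, 0.5901]

beam 1: φ=-90°, α=195°
  dir = (cos 195°, sin 195°) = (-0.9659, -0.2588); from cell (3,5)
  next x-line at t=0.4452, next y-line at t=1.7387; Δt_x=1.0353, Δt_y=3.8637
    x: enter (2,5) at t=0.4452
    x: enter (1,5) at t=1.4804
    y: enter (1,4) at t=1.7387 ← occupied
  → r_1 = 1.7387
beam 2: φ=-45°, α=240°
  dir = (cos 240°, sin 240°) = (-0.5000, -0.8660); from cell (3,5)
  next x-line at t=0.8600, next y-line at t=0.5196; Δt_x=2.0000, Δt_y=1.1547
    y: enter (3,4) at t=0.5196
    x: enter (2,4) at t=0.8600
    y: enter (2,3) at t=1.6743
    y: enter (2,2) at t=2.8290
    x: enter (1,2) at t=2.8600
    y: enter (1,1) at t=3.9837
    x: enter (0,1) at t=4.8600 ← occupied
  → r_2 = 4.8600
beam 3: φ=45°, α=330°
  dir = (cos 330°, sin 330°) = (0.8660, -0.5000); from cell (3,5)
  next x-line at t=0.6582, next y-line at t=0.9000; Δt_x=1.1547, Δt_y=2.0000
    x: enter (4,5) at t=0.6582 ← occupied
  → r_3 = 0.6582
beam 4: φ=90°, α=15°
  dir = (cos 15°, sin 15°) = (0.9659, 0.2588); from cell (3,5)
  next x-line at t=0.5901, next y-line at t=2.1250; Δt_x=1.0353, Δt_y=3.8637
    x: enter (4,5) at t=0.5901 ← occupied
  → r_4 = 0.5901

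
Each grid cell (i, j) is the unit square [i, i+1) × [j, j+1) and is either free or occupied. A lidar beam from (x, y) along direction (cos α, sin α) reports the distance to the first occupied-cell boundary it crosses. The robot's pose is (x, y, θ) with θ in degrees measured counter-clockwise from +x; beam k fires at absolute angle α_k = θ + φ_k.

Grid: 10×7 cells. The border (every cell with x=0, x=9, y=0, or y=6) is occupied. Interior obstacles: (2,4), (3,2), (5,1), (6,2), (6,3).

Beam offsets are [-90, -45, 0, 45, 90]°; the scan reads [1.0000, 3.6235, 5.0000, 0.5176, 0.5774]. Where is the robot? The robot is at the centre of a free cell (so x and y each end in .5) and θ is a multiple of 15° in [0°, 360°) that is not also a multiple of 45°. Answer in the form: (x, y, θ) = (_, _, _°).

(x, y, θ) = (2.5, 3.5, 30°)

Enumerate (i+0.5, j+0.5, θ) over the 35 free cells and 16 admissible headings. For each, cast all 5 beams and compare to the given ranges.
  (4.5, 1.5, 105°): beam 1 = 0.5176 ≠ 1.0000 ✗
  (3.5, 4.5, 300°): beam 1 = 0.5774 ≠ 1.0000 ✗
  (4.5, 4.5, 15°): beam 1 = 2.5882 ≠ 1.0000 ✗
  (6.5, 5.5, 330°): beam 1 = 5.1962 ≠ 1.0000 ✗
  (8.5, 4.5, 165°): beam 1 = 1.5529 ≠ 1.0000 ✗
  …
  (2.5, 3.5, 30°): r_1=1.0000, r_2=3.6235, r_3=5.0000, r_4=0.5176, r_5=0.5774 — all match ✓
Only this pose fits every beam.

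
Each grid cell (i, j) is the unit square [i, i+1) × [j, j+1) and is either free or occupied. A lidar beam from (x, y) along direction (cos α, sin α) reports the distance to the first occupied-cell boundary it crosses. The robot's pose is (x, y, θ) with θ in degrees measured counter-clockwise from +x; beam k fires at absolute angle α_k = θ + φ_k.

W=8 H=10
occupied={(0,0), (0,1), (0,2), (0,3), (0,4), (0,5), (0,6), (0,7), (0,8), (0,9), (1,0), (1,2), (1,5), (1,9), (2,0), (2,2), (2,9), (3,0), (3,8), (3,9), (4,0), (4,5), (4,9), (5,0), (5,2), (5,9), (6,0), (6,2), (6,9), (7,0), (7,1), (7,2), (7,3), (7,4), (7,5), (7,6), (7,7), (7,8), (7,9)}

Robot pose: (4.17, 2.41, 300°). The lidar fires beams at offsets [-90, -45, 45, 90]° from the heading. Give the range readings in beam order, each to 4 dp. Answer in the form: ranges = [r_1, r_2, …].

ranges = [2.8200, 1.4597, 0.8593, 0.9584]

beam 1: φ=-90°, α=210°
  direction (-0.8660, -0.5000); cell (4,2); t to first gridline: x 0.1963, y 0.8200 (then +1.1547 / +2.0000)
    (3,2) via x @ 0.1963
    (3,1) via y @ 0.8200
    (2,1) via x @ 1.3510
    (1,1) via x @ 2.5057
    (1,0) via y @ 2.8200  # hit
  → r_1 = 2.8200
beam 2: φ=-45°, α=255°
  direction (-0.2588, -0.9659); cell (4,2); t to first gridline: x 0.6568, y 0.4245 (then +3.8637 / +1.0353)
    (4,1) via y @ 0.4245
    (3,1) via x @ 0.6568
    (3,0) via y @ 1.4597  # hit
  → r_2 = 1.4597
beam 3: φ=45°, α=345°
  direction (0.9659, -0.2588); cell (4,2); t to first gridline: x 0.8593, y 1.5841 (then +1.0353 / +3.8637)
    (5,2) via x @ 0.8593  # hit
  → r_3 = 0.8593
beam 4: φ=90°, α=30°
  direction (0.8660, 0.5000); cell (4,2); t to first gridline: x 0.9584, y 1.1800 (then +1.1547 / +2.0000)
    (5,2) via x @ 0.9584  # hit
  → r_4 = 0.9584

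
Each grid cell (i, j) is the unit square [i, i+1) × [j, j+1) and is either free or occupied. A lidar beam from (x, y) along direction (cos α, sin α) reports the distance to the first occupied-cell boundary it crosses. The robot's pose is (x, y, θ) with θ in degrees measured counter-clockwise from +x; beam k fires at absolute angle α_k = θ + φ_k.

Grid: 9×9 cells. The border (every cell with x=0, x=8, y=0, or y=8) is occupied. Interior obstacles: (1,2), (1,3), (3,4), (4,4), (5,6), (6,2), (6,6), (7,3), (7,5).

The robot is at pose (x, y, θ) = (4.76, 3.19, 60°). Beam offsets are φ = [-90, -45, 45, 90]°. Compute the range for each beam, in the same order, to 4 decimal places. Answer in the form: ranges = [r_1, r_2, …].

ranges = [1.4318, 2.3190, 0.8386, 1.6200]

beam 1: φ=-90°, α=330°
  cosα=0.8660 sinα=-0.5000 | (4,3) | tMaxX 0.2771 tMaxY 0.3800 | tΔX 1.1547 tΔY 2.0000
    t=0.2771 [x] (5,3)
    t=0.3800 [y] (5,2)
    t=1.4318 [x] (6,2) — stop
  → r_1 = 1.4318
beam 2: φ=-45°, α=15°
  cosα=0.9659 sinα=0.2588 | (4,3) | tMaxX 0.2485 tMaxY 3.1296 | tΔX 1.0353 tΔY 3.8637
    t=0.2485 [x] (5,3)
    t=1.2837 [x] (6,3)
    t=2.3190 [x] (7,3) — stop
  → r_2 = 2.3190
beam 3: φ=45°, α=105°
  cosα=-0.2588 sinα=0.9659 | (4,3) | tMaxX 2.9364 tMaxY 0.8386 | tΔX 3.8637 tΔY 1.0353
    t=0.8386 [y] (4,4) — stop
  → r_3 = 0.8386
beam 4: φ=90°, α=150°
  cosα=-0.8660 sinα=0.5000 | (4,3) | tMaxX 0.8776 tMaxY 1.6200 | tΔX 1.1547 tΔY 2.0000
    t=0.8776 [x] (3,3)
    t=1.6200 [y] (3,4) — stop
  → r_4 = 1.6200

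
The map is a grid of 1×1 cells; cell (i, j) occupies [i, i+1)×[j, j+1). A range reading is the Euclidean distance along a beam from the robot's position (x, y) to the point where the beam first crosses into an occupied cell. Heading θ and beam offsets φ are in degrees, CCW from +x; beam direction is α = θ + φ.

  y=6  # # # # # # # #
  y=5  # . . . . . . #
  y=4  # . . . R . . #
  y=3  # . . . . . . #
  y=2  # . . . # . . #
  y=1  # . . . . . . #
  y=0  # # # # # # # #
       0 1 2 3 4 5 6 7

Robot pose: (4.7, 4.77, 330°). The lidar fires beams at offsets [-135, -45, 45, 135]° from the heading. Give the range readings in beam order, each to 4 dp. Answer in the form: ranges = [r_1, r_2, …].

ranges = [3.8305, 3.9030, 2.3811, 1.2734]

beam 1: φ=-135°, α=195°
  dir = (cos 195°, sin 195°) = (-0.9659, -0.2588); from cell (4,4)
  next x-line at t=0.7247, next y-line at t=2.9751; Δt_x=1.0353, Δt_y=3.8637
    x: enter (3,4) at t=0.7247
    x: enter (2,4) at t=1.7600
    x: enter (1,4) at t=2.7952
    y: enter (1,3) at t=2.9751
    x: enter (0,3) at t=3.8305 ← occupied
  → r_1 = 3.8305
beam 2: φ=-45°, α=285°
  dir = (cos 285°, sin 285°) = (0.2588, -0.9659); from cell (4,4)
  next x-line at t=1.1591, next y-line at t=0.7972; Δt_x=3.8637, Δt_y=1.0353
    y: enter (4,3) at t=0.7972
    x: enter (5,3) at t=1.1591
    y: enter (5,2) at t=1.8324
    y: enter (5,1) at t=2.8677
    y: enter (5,0) at t=3.9030 ← occupied
  → r_2 = 3.9030
beam 3: φ=45°, α=15°
  dir = (cos 15°, sin 15°) = (0.9659, 0.2588); from cell (4,4)
  next x-line at t=0.3106, next y-line at t=0.8887; Δt_x=1.0353, Δt_y=3.8637
    x: enter (5,4) at t=0.3106
    y: enter (5,5) at t=0.8887
    x: enter (6,5) at t=1.3459
    x: enter (7,5) at t=2.3811 ← occupied
  → r_3 = 2.3811
beam 4: φ=135°, α=105°
  dir = (cos 105°, sin 105°) = (-0.2588, 0.9659); from cell (4,4)
  next x-line at t=2.7046, next y-line at t=0.2381; Δt_x=3.8637, Δt_y=1.0353
    y: enter (4,5) at t=0.2381
    y: enter (4,6) at t=1.2734 ← occupied
  → r_4 = 1.2734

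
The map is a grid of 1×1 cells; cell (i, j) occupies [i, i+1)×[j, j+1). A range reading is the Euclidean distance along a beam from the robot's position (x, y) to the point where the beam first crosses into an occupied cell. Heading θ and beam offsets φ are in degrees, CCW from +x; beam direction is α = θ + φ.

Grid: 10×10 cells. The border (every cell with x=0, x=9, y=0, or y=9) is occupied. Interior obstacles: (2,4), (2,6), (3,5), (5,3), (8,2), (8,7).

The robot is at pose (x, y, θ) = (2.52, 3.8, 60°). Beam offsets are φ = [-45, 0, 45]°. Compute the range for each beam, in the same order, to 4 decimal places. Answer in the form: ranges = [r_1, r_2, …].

ranges = [6.7086, 0.2309, 0.2071]

beam 1: φ=-45°, α=15°
  cosα=0.9659 sinα=0.2588 | (2,3) | tMaxX 0.4969 tMaxY 0.7727 | tΔX 1.0353 tΔY 3.8637
    t=0.4969 [x] (3,3)
    t=0.7727 [y] (3,4)
    t=1.5322 [x] (4,4)
    t=2.5675 [x] (5,4)
    t=3.6028 [x] (6,4)
    t=4.6364 [y] (6,5)
    t=4.6380 [x] (7,5)
    t=5.6733 [x] (8,5)
    t=6.7086 [x] (9,5) — stop
  → r_1 = 6.7086
beam 2: φ=0°, α=60°
  cosα=0.5000 sinα=0.8660 | (2,3) | tMaxX 0.9600 tMaxY 0.2309 | tΔX 2.0000 tΔY 1.1547
    t=0.2309 [y] (2,4) — stop
  → r_2 = 0.2309
beam 3: φ=45°, α=105°
  cosα=-0.2588 sinα=0.9659 | (2,3) | tMaxX 2.0091 tMaxY 0.2071 | tΔX 3.8637 tΔY 1.0353
    t=0.2071 [y] (2,4) — stop
  → r_3 = 0.2071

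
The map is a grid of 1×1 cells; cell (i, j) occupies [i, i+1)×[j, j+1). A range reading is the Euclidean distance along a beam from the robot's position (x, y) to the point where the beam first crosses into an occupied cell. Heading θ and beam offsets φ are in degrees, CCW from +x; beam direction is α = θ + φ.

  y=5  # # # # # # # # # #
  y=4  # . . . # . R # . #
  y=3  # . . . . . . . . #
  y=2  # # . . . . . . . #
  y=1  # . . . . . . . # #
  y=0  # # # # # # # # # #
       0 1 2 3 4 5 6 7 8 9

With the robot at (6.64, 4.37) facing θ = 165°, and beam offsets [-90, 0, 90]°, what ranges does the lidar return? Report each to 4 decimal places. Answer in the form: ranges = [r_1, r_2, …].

beam 1: φ=-90°, α=75°
  d=(0.2588,0.9659)  start (6,4)  tX=1.3909 tY=0.6522  stride 1/|dx|=3.8637 1/|dy|=1.0353
    cross y-line → (6,5), t=0.6522 (wall)
  → r_1 = 0.6522
beam 2: φ=0°, α=165°
  d=(-0.9659,0.2588)  start (6,4)  tX=0.6626 tY=2.4341  stride 1/|dx|=1.0353 1/|dy|=3.8637
    cross x-line → (5,4), t=0.6626
    cross x-line → (4,4), t=1.6979 (wall)
  → r_2 = 1.6979
beam 3: φ=90°, α=255°
  d=(-0.2588,-0.9659)  start (6,4)  tX=2.4728 tY=0.3831  stride 1/|dx|=3.8637 1/|dy|=1.0353
    cross y-line → (6,3), t=0.3831
    cross y-line → (6,2), t=1.4183
    cross y-line → (6,1), t=2.4536
    cross x-line → (5,1), t=2.4728
    cross y-line → (5,0), t=3.4889 (wall)
  → r_3 = 3.4889

ranges = [0.6522, 1.6979, 3.4889]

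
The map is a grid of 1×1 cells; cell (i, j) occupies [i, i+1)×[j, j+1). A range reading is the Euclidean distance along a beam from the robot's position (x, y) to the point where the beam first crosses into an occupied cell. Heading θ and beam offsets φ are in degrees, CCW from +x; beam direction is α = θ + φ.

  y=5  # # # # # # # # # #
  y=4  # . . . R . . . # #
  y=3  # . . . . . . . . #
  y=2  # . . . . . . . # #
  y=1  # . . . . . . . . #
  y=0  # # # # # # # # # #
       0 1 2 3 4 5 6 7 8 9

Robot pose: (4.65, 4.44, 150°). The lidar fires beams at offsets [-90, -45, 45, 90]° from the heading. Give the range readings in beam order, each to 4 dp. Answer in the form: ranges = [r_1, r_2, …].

ranges = [0.6466, 0.5798, 3.7788, 3.9722]

beam 1: φ=-90°, α=60°
  d=(0.5000,0.8660)  start (4,4)  tX=0.7000 tY=0.6466  stride 1/|dx|=2.0000 1/|dy|=1.1547
    cross y-line → (4,5), t=0.6466 (wall)
  → r_1 = 0.6466
beam 2: φ=-45°, α=105°
  d=(-0.2588,0.9659)  start (4,4)  tX=2.5114 tY=0.5798  stride 1/|dx|=3.8637 1/|dy|=1.0353
    cross y-line → (4,5), t=0.5798 (wall)
  → r_2 = 0.5798
beam 3: φ=45°, α=195°
  d=(-0.9659,-0.2588)  start (4,4)  tX=0.6729 tY=1.7000  stride 1/|dx|=1.0353 1/|dy|=3.8637
    cross x-line → (3,4), t=0.6729
    cross y-line → (3,3), t=1.7000
    cross x-line → (2,3), t=1.7082
    cross x-line → (1,3), t=2.7435
    cross x-line → (0,3), t=3.7788 (wall)
  → r_3 = 3.7788
beam 4: φ=90°, α=240°
  d=(-0.5000,-0.8660)  start (4,4)  tX=1.3000 tY=0.5081  stride 1/|dx|=2.0000 1/|dy|=1.1547
    cross y-line → (4,3), t=0.5081
    cross x-line → (3,3), t=1.3000
    cross y-line → (3,2), t=1.6628
    cross y-line → (3,1), t=2.8175
    cross x-line → (2,1), t=3.3000
    cross y-line → (2,0), t=3.9722 (wall)
  → r_4 = 3.9722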